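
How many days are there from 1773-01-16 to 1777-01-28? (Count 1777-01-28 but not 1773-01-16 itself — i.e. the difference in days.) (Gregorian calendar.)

Jan 16, 1773 → Jan 16, 1774: 365 days.
Jan 16, 1774 → Jan 16, 1775: 365 days.
Jan 16, 1775 → Jan 16, 1776: 365 days.
Jan 16, 1776 → Feb 16, 1776: 31 days (January has 31).
Feb 16, 1776 → Mar 16, 1776: 29 days (February has 29).
Mar 16, 1776 → Apr 16, 1776: 31 days (March has 31).
Apr 16, 1776 → May 16, 1776: 30 days (April has 30).
May 16, 1776 → Jun 16, 1776: 31 days (May has 31).
Jun 16, 1776 → Jul 16, 1776: 30 days (June has 30).
Jul 16, 1776 → Aug 16, 1776: 31 days (July has 31).
Aug 16, 1776 → Sep 16, 1776: 31 days (August has 31).
Sep 16, 1776 → Oct 16, 1776: 30 days (September has 30).
Oct 16, 1776 → Nov 16, 1776: 31 days (October has 31).
Nov 16, 1776 → Dec 16, 1776: 30 days (November has 30).
Dec 16, 1776 → Jan 16, 1777: 31 days (December has 31).
Jan 16, 1777 → Jan 28, 1777: 12 days.
Total: 1473 days.

1473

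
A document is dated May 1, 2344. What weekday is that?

Monday

Doomsday rule: the anchor day for the 2300s is Wednesday. For year 44: 44÷12 = 3 r 8, and 8÷4 = 2, so 3+8+2 = 13.
Wednesday + 13 ≡ Tuesday — that's 2344's doomsday.
In May the doomsday date is May 9.
May 1 is 8 days before May 9; 8 mod 7 = 1, so Tuesday − 1 = Monday.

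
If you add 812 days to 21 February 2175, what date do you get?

May 13, 2177

+365 (one year) → Feb 21, 2176 (447 left).
+366 (one year; includes Feb 29, 2176) → Feb 21, 2177 (81 left).
Feb has 28 days: +8 → Mar 1, 2177 (73 left).
Mar has 31 days: +31 → Apr 1, 2177 (42 left).
Apr has 30 days: +30 → May 1, 2177 (12 left).
+12 → May 13, 2177.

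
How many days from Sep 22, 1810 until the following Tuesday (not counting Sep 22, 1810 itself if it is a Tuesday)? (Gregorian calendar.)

Sep 22, 1810 is a Saturday.
From Saturday to the next Tuesday is 3 days.

3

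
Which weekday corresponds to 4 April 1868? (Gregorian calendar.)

Saturday

Doomsday rule: the anchor day for the 1800s is Friday. For year 68: 68÷12 = 5 r 8, and 8÷4 = 2, so 5+8+2 = 15.
Friday + 15 ≡ Saturday — that's 1868's doomsday.
In April the doomsday date is Apr 4.
Apr 4 is the doomsday itself: Saturday.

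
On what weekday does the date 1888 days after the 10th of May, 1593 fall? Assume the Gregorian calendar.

May 10, 1593 is a Monday.
1888 mod 7 = 5, so 1888 days after a Monday is Monday + 5 = Saturday.

Saturday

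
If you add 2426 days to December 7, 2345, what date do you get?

+365 (one year) → Dec 7, 2346 (2061 left).
+365 (one year) → Dec 7, 2347 (1696 left).
+366 (one year; includes Feb 29, 2348) → Dec 7, 2348 (1330 left).
+365 (one year) → Dec 7, 2349 (965 left).
+365 (one year) → Dec 7, 2350 (600 left).
+365 (one year) → Dec 7, 2351 (235 left).
Dec has 31 days: +25 → Jan 1, 2352 (210 left).
Jan has 31 days: +31 → Feb 1, 2352 (179 left).
Feb has 29 days: +29 → Mar 1, 2352 (150 left).
Mar has 31 days: +31 → Apr 1, 2352 (119 left).
Apr has 30 days: +30 → May 1, 2352 (89 left).
May has 31 days: +31 → Jun 1, 2352 (58 left).
Jun has 30 days: +30 → Jul 1, 2352 (28 left).
+28 → Jul 29, 2352.

July 29, 2352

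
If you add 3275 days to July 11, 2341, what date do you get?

June 29, 2350

+365 (one year) → Jul 11, 2342 (2910 left).
+365 (one year) → Jul 11, 2343 (2545 left).
+366 (one year; includes Feb 29, 2344) → Jul 11, 2344 (2179 left).
+365 (one year) → Jul 11, 2345 (1814 left).
+365 (one year) → Jul 11, 2346 (1449 left).
+365 (one year) → Jul 11, 2347 (1084 left).
+366 (one year; includes Feb 29, 2348) → Jul 11, 2348 (718 left).
+365 (one year) → Jul 11, 2349 (353 left).
Jul has 31 days: +21 → Aug 1, 2349 (332 left).
Aug has 31 days: +31 → Sep 1, 2349 (301 left).
Sep has 30 days: +30 → Oct 1, 2349 (271 left).
Oct has 31 days: +31 → Nov 1, 2349 (240 left).
Nov has 30 days: +30 → Dec 1, 2349 (210 left).
Dec has 31 days: +31 → Jan 1, 2350 (179 left).
Jan has 31 days: +31 → Feb 1, 2350 (148 left).
Feb has 28 days: +28 → Mar 1, 2350 (120 left).
Mar has 31 days: +31 → Apr 1, 2350 (89 left).
Apr has 30 days: +30 → May 1, 2350 (59 left).
May has 31 days: +31 → Jun 1, 2350 (28 left).
+28 → Jun 29, 2350.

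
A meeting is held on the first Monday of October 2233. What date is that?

October 1, 2233 is a Tuesday.
The first Monday is therefore October 7 (6 days later).

October 7, 2233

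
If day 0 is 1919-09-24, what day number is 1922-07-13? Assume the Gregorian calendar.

Sep 24, 1919 → Sep 24, 1920: 366 days (Feb 29, 1920 is in that span).
Sep 24, 1920 → Sep 24, 1921: 365 days.
Sep 24, 1921 → Oct 24, 1921: 30 days (September has 30).
Oct 24, 1921 → Nov 24, 1921: 31 days (October has 31).
Nov 24, 1921 → Dec 24, 1921: 30 days (November has 30).
Dec 24, 1921 → Jan 24, 1922: 31 days (December has 31).
Jan 24, 1922 → Feb 24, 1922: 31 days (January has 31).
Feb 24, 1922 → Mar 24, 1922: 28 days (February has 28).
Mar 24, 1922 → Apr 24, 1922: 31 days (March has 31).
Apr 24, 1922 → May 24, 1922: 30 days (April has 30).
May 24, 1922 → Jun 24, 1922: 31 days (May has 31).
Jun 24, 1922 → Jul 13, 1922: 19 days.
Total: 1023 days.

1023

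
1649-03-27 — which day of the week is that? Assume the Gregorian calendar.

Saturday

Doomsday rule: the anchor day for the 1600s is Tuesday. For year 49: 49÷12 = 4 r 1, and 1÷4 = 0, so 4+1+0 = 5.
Tuesday + 5 ≡ Sunday — that's 1649's doomsday.
In March the doomsday date is Mar 14.
Mar 27 is 13 days after Mar 14; 13 mod 7 = 6, so Sunday + 6 = Saturday.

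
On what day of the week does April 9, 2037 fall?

January 1, 2037 is a Thursday.
Jan 1, 2037 → Feb 1, 2037: 31 days (January has 31).
Feb 1, 2037 → Mar 1, 2037: 28 days (February has 28).
Mar 1, 2037 → Apr 1, 2037: 31 days (March has 31).
Apr 1, 2037 → Apr 9, 2037: 8 days.
Total: 98 days.
98 mod 7 = 0, so Thursday + 0 = Thursday.

Thursday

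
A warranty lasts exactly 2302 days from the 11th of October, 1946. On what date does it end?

January 29, 1953

+365 (one year) → Oct 11, 1947 (1937 left).
+366 (one year; includes Feb 29, 1948) → Oct 11, 1948 (1571 left).
+365 (one year) → Oct 11, 1949 (1206 left).
+365 (one year) → Oct 11, 1950 (841 left).
+365 (one year) → Oct 11, 1951 (476 left).
+366 (one year; includes Feb 29, 1952) → Oct 11, 1952 (110 left).
Oct has 31 days: +21 → Nov 1, 1952 (89 left).
Nov has 30 days: +30 → Dec 1, 1952 (59 left).
Dec has 31 days: +31 → Jan 1, 1953 (28 left).
+28 → Jan 29, 1953.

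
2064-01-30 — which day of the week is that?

January 1, 2064 is a Tuesday.
Jan 1, 2064 → Jan 30, 2064: 29 days.
Total: 29 days.
29 mod 7 = 1, so Tuesday + 1 = Wednesday.

Wednesday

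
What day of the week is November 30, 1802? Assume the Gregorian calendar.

Tuesday

Doomsday rule: the anchor day for the 1800s is Friday. For year 02: 2÷12 = 0 r 2, and 2÷4 = 0, so 0+2+0 = 2.
Friday + 2 ≡ Sunday — that's 1802's doomsday.
In November the doomsday date is Nov 7.
Nov 30 is 23 days after Nov 7; 23 mod 7 = 2, so Sunday + 2 = Tuesday.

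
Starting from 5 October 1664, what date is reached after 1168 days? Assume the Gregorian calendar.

+365 (one year) → Oct 5, 1665 (803 left).
+365 (one year) → Oct 5, 1666 (438 left).
+365 (one year) → Oct 5, 1667 (73 left).
Oct has 31 days: +27 → Nov 1, 1667 (46 left).
Nov has 30 days: +30 → Dec 1, 1667 (16 left).
+16 → Dec 17, 1667.

December 17, 1667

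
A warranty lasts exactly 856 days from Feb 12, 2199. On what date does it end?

June 18, 2201

+365 (one year) → Feb 12, 2200 (491 left).
+365 (one year) → Feb 12, 2201 (126 left).
Feb has 28 days: +17 → Mar 1, 2201 (109 left).
Mar has 31 days: +31 → Apr 1, 2201 (78 left).
Apr has 30 days: +30 → May 1, 2201 (48 left).
May has 31 days: +31 → Jun 1, 2201 (17 left).
+17 → Jun 18, 2201.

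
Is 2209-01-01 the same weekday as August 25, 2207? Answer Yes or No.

From Aug 25, 2207 to Jan 1, 2209 is 495 days.
495 mod 7 = 5, so they are different weekdays.
(Aug 25, 2207 is a Tuesday; Jan 1, 2209 is a Sunday.)

No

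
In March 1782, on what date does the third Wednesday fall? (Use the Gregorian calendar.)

March 20, 1782

March 1, 1782 is a Friday.
The first Wednesday is therefore March 6 (5 days later).
The third Wednesday is 6 + 2×7 = March 20.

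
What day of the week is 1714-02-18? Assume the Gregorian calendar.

Doomsday rule: the anchor day for the 1700s is Sunday. For year 14: 14÷12 = 1 r 2, and 2÷4 = 0, so 1+2+0 = 3.
Sunday + 3 ≡ Wednesday — that's 1714's doomsday.
In February the doomsday date is Feb 28 (1714 is not a leap year).
Feb 18 is 10 days before Feb 28; 10 mod 7 = 3, so Wednesday − 3 = Sunday.

Sunday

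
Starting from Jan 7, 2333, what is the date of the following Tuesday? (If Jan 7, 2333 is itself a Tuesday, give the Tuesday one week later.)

January 10, 2333

Jan 7, 2333 is a Saturday.
From Saturday to the next Tuesday is 3 days.
Jan 7, 2333 + 3 = Jan 10, 2333.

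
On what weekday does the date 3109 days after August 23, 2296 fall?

Monday

First find the weekday of Aug 23, 2296. Doomsday rule: the anchor day for the 2200s is Friday. For year 96: 96÷12 = 8 r 0, and 0÷4 = 0, so 8+0+0 = 8.
Friday + 8 ≡ Saturday — that's 2296's doomsday.
In August the doomsday date is Aug 8.
Aug 23 is 15 days after Aug 8; 15 mod 7 = 1, so Saturday + 1 = Sunday.
3109 mod 7 = 1, so 3109 days after a Sunday is Sunday + 1 = Monday.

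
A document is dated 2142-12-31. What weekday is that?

Doomsday rule: the anchor day for the 2100s is Sunday. For year 42: 42÷12 = 3 r 6, and 6÷4 = 1, so 3+6+1 = 10.
Sunday + 10 ≡ Wednesday — that's 2142's doomsday.
In December the doomsday date is Dec 12.
Dec 31 is 19 days after Dec 12; 19 mod 7 = 5, so Wednesday + 5 = Monday.

Monday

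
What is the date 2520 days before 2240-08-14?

−366 (one year; includes Feb 29, 2240) → Aug 14, 2239 (2154 left).
−365 (one year) → Aug 14, 2238 (1789 left).
−365 (one year) → Aug 14, 2237 (1424 left).
−365 (one year) → Aug 14, 2236 (1059 left).
−366 (one year; includes Feb 29, 2236) → Aug 14, 2235 (693 left).
−365 (one year) → Aug 14, 2234 (328 left).
−14 → Jul 31, 2234 (end of Jul, 31 days; 314 left).
−31 → Jun 30, 2234 (end of Jun, 30 days; 283 left).
−30 → May 31, 2234 (end of May, 31 days; 253 left).
−31 → Apr 30, 2234 (end of Apr, 30 days; 222 left).
−30 → Mar 31, 2234 (end of Mar, 31 days; 192 left).
−31 → Feb 28, 2234 (end of Feb, 28 days; 161 left).
−28 → Jan 31, 2234 (end of Jan, 31 days; 133 left).
−31 → Dec 31, 2233 (end of Dec, 31 days; 102 left).
−31 → Nov 30, 2233 (end of Nov, 30 days; 71 left).
−30 → Oct 31, 2233 (end of Oct, 31 days; 41 left).
−31 → Sep 30, 2233 (end of Sep, 30 days; 10 left).
−10 → Sep 20, 2233.

September 20, 2233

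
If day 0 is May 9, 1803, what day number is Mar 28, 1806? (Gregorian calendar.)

May 9, 1803 → May 9, 1804: 366 days (Feb 29, 1804 is in that span).
May 9, 1804 → May 9, 1805: 365 days.
May 9, 1805 → Jun 9, 1805: 31 days (May has 31).
Jun 9, 1805 → Jul 9, 1805: 30 days (June has 30).
Jul 9, 1805 → Aug 9, 1805: 31 days (July has 31).
Aug 9, 1805 → Sep 9, 1805: 31 days (August has 31).
Sep 9, 1805 → Oct 9, 1805: 30 days (September has 30).
Oct 9, 1805 → Nov 9, 1805: 31 days (October has 31).
Nov 9, 1805 → Dec 9, 1805: 30 days (November has 30).
Dec 9, 1805 → Jan 9, 1806: 31 days (December has 31).
Jan 9, 1806 → Feb 9, 1806: 31 days (January has 31).
Feb 9, 1806 → Mar 9, 1806: 28 days (February has 28).
Mar 9, 1806 → Mar 28, 1806: 19 days.
Total: 1054 days.

1054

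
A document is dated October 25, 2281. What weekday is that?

Doomsday rule: the anchor day for the 2200s is Friday. For year 81: 81÷12 = 6 r 9, and 9÷4 = 2, so 6+9+2 = 17.
Friday + 17 ≡ Monday — that's 2281's doomsday.
In October the doomsday date is Oct 10.
Oct 25 is 15 days after Oct 10; 15 mod 7 = 1, so Monday + 1 = Tuesday.

Tuesday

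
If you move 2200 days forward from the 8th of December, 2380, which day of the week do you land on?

Wednesday

First find the weekday of Dec 8, 2380. Doomsday rule: the anchor day for the 2300s is Wednesday. For year 80: 80÷12 = 6 r 8, and 8÷4 = 2, so 6+8+2 = 16.
Wednesday + 16 ≡ Friday — that's 2380's doomsday.
In December the doomsday date is Dec 12.
Dec 8 is 4 days before Dec 12; 4 mod 7 = 4, so Friday − 4 = Monday.
2200 mod 7 = 2, so 2200 days after a Monday is Monday + 2 = Wednesday.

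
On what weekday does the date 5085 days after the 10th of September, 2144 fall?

Sunday

Sep 10, 2144 is a Thursday.
5085 mod 7 = 3, so 5085 days after a Thursday is Thursday + 3 = Sunday.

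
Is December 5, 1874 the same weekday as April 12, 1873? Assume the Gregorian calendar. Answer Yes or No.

Yes

From Apr 12, 1873 to Dec 5, 1874 is 602 days.
602 mod 7 = 0, so they are the same weekday.
(Apr 12, 1873 is a Saturday; Dec 5, 1874 is a Saturday.)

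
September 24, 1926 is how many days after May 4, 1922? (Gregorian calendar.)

May 4, 1922 → May 4, 1923: 365 days.
May 4, 1923 → May 4, 1924: 366 days (Feb 29, 1924 is in that span).
May 4, 1924 → May 4, 1925: 365 days.
May 4, 1925 → May 4, 1926: 365 days.
May 4, 1926 → Jun 4, 1926: 31 days (May has 31).
Jun 4, 1926 → Jul 4, 1926: 30 days (June has 30).
Jul 4, 1926 → Aug 4, 1926: 31 days (July has 31).
Aug 4, 1926 → Sep 4, 1926: 31 days (August has 31).
Sep 4, 1926 → Sep 24, 1926: 20 days.
Total: 1604 days.

1604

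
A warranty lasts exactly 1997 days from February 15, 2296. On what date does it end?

+366 (one year; includes Feb 29, 2296) → Feb 15, 2297 (1631 left).
+365 (one year) → Feb 15, 2298 (1266 left).
+365 (one year) → Feb 15, 2299 (901 left).
+365 (one year) → Feb 15, 2300 (536 left).
+365 (one year) → Feb 15, 2301 (171 left).
Feb has 28 days: +14 → Mar 1, 2301 (157 left).
Mar has 31 days: +31 → Apr 1, 2301 (126 left).
Apr has 30 days: +30 → May 1, 2301 (96 left).
May has 31 days: +31 → Jun 1, 2301 (65 left).
Jun has 30 days: +30 → Jul 1, 2301 (35 left).
Jul has 31 days: +31 → Aug 1, 2301 (4 left).
+4 → Aug 5, 2301.

August 5, 2301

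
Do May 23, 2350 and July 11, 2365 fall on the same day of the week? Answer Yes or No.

From May 23, 2350 to Jul 11, 2365 is 5528 days.
5528 mod 7 = 5, so they are different weekdays.
(May 23, 2350 is a Tuesday; Jul 11, 2365 is a Sunday.)

No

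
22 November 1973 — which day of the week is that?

January 1, 1973 is a Monday.
Jan 1, 1973 → Feb 1, 1973: 31 days (January has 31).
Feb 1, 1973 → Mar 1, 1973: 28 days (February has 28).
Mar 1, 1973 → Apr 1, 1973: 31 days (March has 31).
Apr 1, 1973 → May 1, 1973: 30 days (April has 30).
May 1, 1973 → Jun 1, 1973: 31 days (May has 31).
Jun 1, 1973 → Jul 1, 1973: 30 days (June has 30).
Jul 1, 1973 → Aug 1, 1973: 31 days (July has 31).
Aug 1, 1973 → Sep 1, 1973: 31 days (August has 31).
Sep 1, 1973 → Oct 1, 1973: 30 days (September has 30).
Oct 1, 1973 → Nov 1, 1973: 31 days (October has 31).
Nov 1, 1973 → Nov 22, 1973: 21 days.
Total: 325 days.
325 mod 7 = 3, so Monday + 3 = Thursday.

Thursday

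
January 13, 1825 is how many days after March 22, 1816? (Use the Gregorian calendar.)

3219

Mar 22, 1816 → Mar 22, 1817: 365 days.
Mar 22, 1817 → Mar 22, 1818: 365 days.
Mar 22, 1818 → Mar 22, 1819: 365 days.
Mar 22, 1819 → Mar 22, 1820: 366 days (Feb 29, 1820 is in that span).
Mar 22, 1820 → Mar 22, 1821: 365 days.
Mar 22, 1821 → Mar 22, 1822: 365 days.
Mar 22, 1822 → Mar 22, 1823: 365 days.
Mar 22, 1823 → Mar 22, 1824: 366 days (Feb 29, 1824 is in that span).
Mar 22, 1824 → Apr 22, 1824: 31 days (March has 31).
Apr 22, 1824 → May 22, 1824: 30 days (April has 30).
May 22, 1824 → Jun 22, 1824: 31 days (May has 31).
Jun 22, 1824 → Jul 22, 1824: 30 days (June has 30).
Jul 22, 1824 → Aug 22, 1824: 31 days (July has 31).
Aug 22, 1824 → Sep 22, 1824: 31 days (August has 31).
Sep 22, 1824 → Oct 22, 1824: 30 days (September has 30).
Oct 22, 1824 → Nov 22, 1824: 31 days (October has 31).
Nov 22, 1824 → Dec 22, 1824: 30 days (November has 30).
Dec 22, 1824 → Jan 13, 1825: 22 days.
Total: 3219 days.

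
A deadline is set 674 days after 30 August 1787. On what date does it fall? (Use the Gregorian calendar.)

+366 (one year; includes Feb 29, 1788) → Aug 30, 1788 (308 left).
Aug has 31 days: +2 → Sep 1, 1788 (306 left).
Sep has 30 days: +30 → Oct 1, 1788 (276 left).
Oct has 31 days: +31 → Nov 1, 1788 (245 left).
Nov has 30 days: +30 → Dec 1, 1788 (215 left).
Dec has 31 days: +31 → Jan 1, 1789 (184 left).
Jan has 31 days: +31 → Feb 1, 1789 (153 left).
Feb has 28 days: +28 → Mar 1, 1789 (125 left).
Mar has 31 days: +31 → Apr 1, 1789 (94 left).
Apr has 30 days: +30 → May 1, 1789 (64 left).
May has 31 days: +31 → Jun 1, 1789 (33 left).
Jun has 30 days: +30 → Jul 1, 1789 (3 left).
+3 → Jul 4, 1789.

July 4, 1789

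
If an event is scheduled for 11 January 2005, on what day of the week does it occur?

Tuesday

Doomsday rule: the anchor day for the 2000s is Tuesday. For year 05: 5÷12 = 0 r 5, and 5÷4 = 1, so 0+5+1 = 6.
Tuesday + 6 ≡ Monday — that's 2005's doomsday.
In January the doomsday date is Jan 3 (2005 is not a leap year).
Jan 11 is 8 days after Jan 3; 8 mod 7 = 1, so Monday + 1 = Tuesday.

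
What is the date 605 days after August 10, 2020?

+365 (one year) → Aug 10, 2021 (240 left).
Aug has 31 days: +22 → Sep 1, 2021 (218 left).
Sep has 30 days: +30 → Oct 1, 2021 (188 left).
Oct has 31 days: +31 → Nov 1, 2021 (157 left).
Nov has 30 days: +30 → Dec 1, 2021 (127 left).
Dec has 31 days: +31 → Jan 1, 2022 (96 left).
Jan has 31 days: +31 → Feb 1, 2022 (65 left).
Feb has 28 days: +28 → Mar 1, 2022 (37 left).
Mar has 31 days: +31 → Apr 1, 2022 (6 left).
+6 → Apr 7, 2022.

April 7, 2022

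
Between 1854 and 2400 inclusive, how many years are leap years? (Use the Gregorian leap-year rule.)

Multiples of 4 in [1854,2400]: 137.
Of those, multiples of 100: 6 (not leap unless ÷400).
Multiples of 400: 2.
Leap years = 137 − 6 + 2 = 133.

133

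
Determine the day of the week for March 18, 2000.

Saturday

January 1, 2000 is a Saturday.
Jan 1, 2000 → Feb 1, 2000: 31 days (January has 31).
Feb 1, 2000 → Mar 1, 2000: 29 days (February has 29).
Mar 1, 2000 → Mar 18, 2000: 17 days.
Total: 77 days.
77 mod 7 = 0, so Saturday + 0 = Saturday.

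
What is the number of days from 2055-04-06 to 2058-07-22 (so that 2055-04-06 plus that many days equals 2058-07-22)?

Apr 6, 2055 → Apr 6, 2056: 366 days (Feb 29, 2056 is in that span).
Apr 6, 2056 → Apr 6, 2057: 365 days.
Apr 6, 2057 → Apr 6, 2058: 365 days.
Apr 6, 2058 → May 6, 2058: 30 days (April has 30).
May 6, 2058 → Jun 6, 2058: 31 days (May has 31).
Jun 6, 2058 → Jul 6, 2058: 30 days (June has 30).
Jul 6, 2058 → Jul 22, 2058: 16 days.
Total: 1203 days.

1203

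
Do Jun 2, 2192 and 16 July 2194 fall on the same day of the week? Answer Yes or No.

From Jun 2, 2192 to Jul 16, 2194 is 774 days.
774 mod 7 = 4, so they are different weekdays.
(Jun 2, 2192 is a Saturday; Jul 16, 2194 is a Wednesday.)

No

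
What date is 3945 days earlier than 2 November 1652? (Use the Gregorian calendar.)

January 14, 1642

−366 (one year; includes Feb 29, 1652) → Nov 2, 1651 (3579 left).
−365 (one year) → Nov 2, 1650 (3214 left).
−365 (one year) → Nov 2, 1649 (2849 left).
−365 (one year) → Nov 2, 1648 (2484 left).
−366 (one year; includes Feb 29, 1648) → Nov 2, 1647 (2118 left).
−365 (one year) → Nov 2, 1646 (1753 left).
−365 (one year) → Nov 2, 1645 (1388 left).
−365 (one year) → Nov 2, 1644 (1023 left).
−366 (one year; includes Feb 29, 1644) → Nov 2, 1643 (657 left).
−365 (one year) → Nov 2, 1642 (292 left).
−2 → Oct 31, 1642 (end of Oct, 31 days; 290 left).
−31 → Sep 30, 1642 (end of Sep, 30 days; 259 left).
−30 → Aug 31, 1642 (end of Aug, 31 days; 229 left).
−31 → Jul 31, 1642 (end of Jul, 31 days; 198 left).
−31 → Jun 30, 1642 (end of Jun, 30 days; 167 left).
−30 → May 31, 1642 (end of May, 31 days; 137 left).
−31 → Apr 30, 1642 (end of Apr, 30 days; 106 left).
−30 → Mar 31, 1642 (end of Mar, 31 days; 76 left).
−31 → Feb 28, 1642 (end of Feb, 28 days; 45 left).
−28 → Jan 31, 1642 (end of Jan, 31 days; 17 left).
−17 → Jan 14, 1642.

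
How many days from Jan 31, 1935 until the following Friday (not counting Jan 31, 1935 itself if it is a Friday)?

Jan 31, 1935 is a Thursday.
From Thursday to the next Friday is 1 day.

1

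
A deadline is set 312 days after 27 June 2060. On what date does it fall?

May 5, 2061

Jun has 30 days: +4 → Jul 1, 2060 (308 left).
Jul has 31 days: +31 → Aug 1, 2060 (277 left).
Aug has 31 days: +31 → Sep 1, 2060 (246 left).
Sep has 30 days: +30 → Oct 1, 2060 (216 left).
Oct has 31 days: +31 → Nov 1, 2060 (185 left).
Nov has 30 days: +30 → Dec 1, 2060 (155 left).
Dec has 31 days: +31 → Jan 1, 2061 (124 left).
Jan has 31 days: +31 → Feb 1, 2061 (93 left).
Feb has 28 days: +28 → Mar 1, 2061 (65 left).
Mar has 31 days: +31 → Apr 1, 2061 (34 left).
Apr has 30 days: +30 → May 1, 2061 (4 left).
+4 → May 5, 2061.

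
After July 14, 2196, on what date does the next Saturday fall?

July 16, 2196

Jul 14, 2196 is a Thursday.
From Thursday to the next Saturday is 2 days.
Jul 14, 2196 + 2 = Jul 16, 2196.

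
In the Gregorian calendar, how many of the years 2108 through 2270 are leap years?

Multiples of 4 in [2108,2270]: 41.
Of those, multiples of 100: 1 (not leap unless ÷400).
Multiples of 400: 0.
Leap years = 41 − 1 + 0 = 40.

40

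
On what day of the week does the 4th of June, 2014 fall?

Doomsday rule: the anchor day for the 2000s is Tuesday. For year 14: 14÷12 = 1 r 2, and 2÷4 = 0, so 1+2+0 = 3.
Tuesday + 3 ≡ Friday — that's 2014's doomsday.
In June the doomsday date is Jun 6.
Jun 4 is 2 days before Jun 6; 2 mod 7 = 2, so Friday − 2 = Wednesday.

Wednesday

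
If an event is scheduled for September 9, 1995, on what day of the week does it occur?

January 1, 1995 is a Sunday.
Jan 1, 1995 → Feb 1, 1995: 31 days (January has 31).
Feb 1, 1995 → Mar 1, 1995: 28 days (February has 28).
Mar 1, 1995 → Apr 1, 1995: 31 days (March has 31).
Apr 1, 1995 → May 1, 1995: 30 days (April has 30).
May 1, 1995 → Jun 1, 1995: 31 days (May has 31).
Jun 1, 1995 → Jul 1, 1995: 30 days (June has 30).
Jul 1, 1995 → Aug 1, 1995: 31 days (July has 31).
Aug 1, 1995 → Sep 1, 1995: 31 days (August has 31).
Sep 1, 1995 → Sep 9, 1995: 8 days.
Total: 251 days.
251 mod 7 = 6, so Sunday + 6 = Saturday.

Saturday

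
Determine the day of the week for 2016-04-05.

Doomsday rule: the anchor day for the 2000s is Tuesday. For year 16: 16÷12 = 1 r 4, and 4÷4 = 1, so 1+4+1 = 6.
Tuesday + 6 ≡ Monday — that's 2016's doomsday.
In April the doomsday date is Apr 4.
Apr 5 is 1 day after Apr 4; 1 mod 7 = 1, so Monday + 1 = Tuesday.

Tuesday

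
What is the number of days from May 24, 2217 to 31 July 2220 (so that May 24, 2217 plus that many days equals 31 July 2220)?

1164

May 24, 2217 → May 24, 2218: 365 days.
May 24, 2218 → May 24, 2219: 365 days.
May 24, 2219 → May 24, 2220: 366 days (Feb 29, 2220 is in that span).
May 24, 2220 → Jun 24, 2220: 31 days (May has 31).
Jun 24, 2220 → Jul 24, 2220: 30 days (June has 30).
Jul 24, 2220 → Jul 31, 2220: 7 days.
Total: 1164 days.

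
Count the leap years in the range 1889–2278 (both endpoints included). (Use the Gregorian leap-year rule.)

94

Multiples of 4 in [1889,2278]: 97.
Of those, multiples of 100: 4 (not leap unless ÷400).
Multiples of 400: 1.
Leap years = 97 − 4 + 1 = 94.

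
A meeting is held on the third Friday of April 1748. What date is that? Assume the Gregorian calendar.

April 19, 1748

April 1, 1748 is a Monday.
The first Friday is therefore April 5 (4 days later).
The third Friday is 5 + 2×7 = April 19.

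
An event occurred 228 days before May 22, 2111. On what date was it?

−22 → Apr 30, 2111 (end of Apr, 30 days; 206 left).
−30 → Mar 31, 2111 (end of Mar, 31 days; 176 left).
−31 → Feb 28, 2111 (end of Feb, 28 days; 145 left).
−28 → Jan 31, 2111 (end of Jan, 31 days; 117 left).
−31 → Dec 31, 2110 (end of Dec, 31 days; 86 left).
−31 → Nov 30, 2110 (end of Nov, 30 days; 55 left).
−30 → Oct 31, 2110 (end of Oct, 31 days; 25 left).
−25 → Oct 6, 2110.

October 6, 2110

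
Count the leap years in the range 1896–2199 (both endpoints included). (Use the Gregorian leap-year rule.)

Multiples of 4 in [1896,2199]: 76.
Of those, multiples of 100: 3 (not leap unless ÷400).
Multiples of 400: 1.
Leap years = 76 − 3 + 1 = 74.

74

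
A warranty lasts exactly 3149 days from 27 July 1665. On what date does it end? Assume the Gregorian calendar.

March 11, 1674

+365 (one year) → Jul 27, 1666 (2784 left).
+365 (one year) → Jul 27, 1667 (2419 left).
+366 (one year; includes Feb 29, 1668) → Jul 27, 1668 (2053 left).
+365 (one year) → Jul 27, 1669 (1688 left).
+365 (one year) → Jul 27, 1670 (1323 left).
+365 (one year) → Jul 27, 1671 (958 left).
+366 (one year; includes Feb 29, 1672) → Jul 27, 1672 (592 left).
+365 (one year) → Jul 27, 1673 (227 left).
Jul has 31 days: +5 → Aug 1, 1673 (222 left).
Aug has 31 days: +31 → Sep 1, 1673 (191 left).
Sep has 30 days: +30 → Oct 1, 1673 (161 left).
Oct has 31 days: +31 → Nov 1, 1673 (130 left).
Nov has 30 days: +30 → Dec 1, 1673 (100 left).
Dec has 31 days: +31 → Jan 1, 1674 (69 left).
Jan has 31 days: +31 → Feb 1, 1674 (38 left).
Feb has 28 days: +28 → Mar 1, 1674 (10 left).
+10 → Mar 11, 1674.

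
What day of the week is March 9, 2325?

Doomsday rule: the anchor day for the 2300s is Wednesday. For year 25: 25÷12 = 2 r 1, and 1÷4 = 0, so 2+1+0 = 3.
Wednesday + 3 ≡ Saturday — that's 2325's doomsday.
In March the doomsday date is Mar 14.
Mar 9 is 5 days before Mar 14; 5 mod 7 = 5, so Saturday − 5 = Monday.

Monday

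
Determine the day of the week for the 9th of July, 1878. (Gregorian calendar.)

Tuesday

Doomsday rule: the anchor day for the 1800s is Friday. For year 78: 78÷12 = 6 r 6, and 6÷4 = 1, so 6+6+1 = 13.
Friday + 13 ≡ Thursday — that's 1878's doomsday.
In July the doomsday date is Jul 11.
Jul 9 is 2 days before Jul 11; 2 mod 7 = 2, so Thursday − 2 = Tuesday.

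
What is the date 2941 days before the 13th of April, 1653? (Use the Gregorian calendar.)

−365 (one year) → Apr 13, 1652 (2576 left).
−366 (one year; includes Feb 29, 1652) → Apr 13, 1651 (2210 left).
−365 (one year) → Apr 13, 1650 (1845 left).
−365 (one year) → Apr 13, 1649 (1480 left).
−365 (one year) → Apr 13, 1648 (1115 left).
−366 (one year; includes Feb 29, 1648) → Apr 13, 1647 (749 left).
−365 (one year) → Apr 13, 1646 (384 left).
−13 → Mar 31, 1646 (end of Mar, 31 days; 371 left).
−31 → Feb 28, 1646 (end of Feb, 28 days; 340 left).
−28 → Jan 31, 1646 (end of Jan, 31 days; 312 left).
−31 → Dec 31, 1645 (end of Dec, 31 days; 281 left).
−31 → Nov 30, 1645 (end of Nov, 30 days; 250 left).
−30 → Oct 31, 1645 (end of Oct, 31 days; 220 left).
−31 → Sep 30, 1645 (end of Sep, 30 days; 189 left).
−30 → Aug 31, 1645 (end of Aug, 31 days; 159 left).
−31 → Jul 31, 1645 (end of Jul, 31 days; 128 left).
−31 → Jun 30, 1645 (end of Jun, 30 days; 97 left).
−30 → May 31, 1645 (end of May, 31 days; 67 left).
−31 → Apr 30, 1645 (end of Apr, 30 days; 36 left).
−30 → Mar 31, 1645 (end of Mar, 31 days; 6 left).
−6 → Mar 25, 1645.

March 25, 1645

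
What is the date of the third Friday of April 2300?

April 1, 2300 is a Sunday.
The first Friday is therefore April 6 (5 days later).
The third Friday is 6 + 2×7 = April 20.

April 20, 2300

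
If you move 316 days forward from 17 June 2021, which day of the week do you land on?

First find the weekday of Jun 17, 2021. Doomsday rule: the anchor day for the 2000s is Tuesday. For year 21: 21÷12 = 1 r 9, and 9÷4 = 2, so 1+9+2 = 12.
Tuesday + 12 ≡ Sunday — that's 2021's doomsday.
In June the doomsday date is Jun 6.
Jun 17 is 11 days after Jun 6; 11 mod 7 = 4, so Sunday + 4 = Thursday.
316 mod 7 = 1, so 316 days after a Thursday is Thursday + 1 = Friday.

Friday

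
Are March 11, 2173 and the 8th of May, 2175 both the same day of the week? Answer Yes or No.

From Mar 11, 2173 to May 8, 2175 is 788 days.
788 mod 7 = 4, so they are different weekdays.
(Mar 11, 2173 is a Thursday; May 8, 2175 is a Monday.)

No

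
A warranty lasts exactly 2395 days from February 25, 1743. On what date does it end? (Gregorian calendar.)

+365 (one year) → Feb 25, 1744 (2030 left).
+366 (one year; includes Feb 29, 1744) → Feb 25, 1745 (1664 left).
+365 (one year) → Feb 25, 1746 (1299 left).
+365 (one year) → Feb 25, 1747 (934 left).
+365 (one year) → Feb 25, 1748 (569 left).
+366 (one year; includes Feb 29, 1748) → Feb 25, 1749 (203 left).
Feb has 28 days: +4 → Mar 1, 1749 (199 left).
Mar has 31 days: +31 → Apr 1, 1749 (168 left).
Apr has 30 days: +30 → May 1, 1749 (138 left).
May has 31 days: +31 → Jun 1, 1749 (107 left).
Jun has 30 days: +30 → Jul 1, 1749 (77 left).
Jul has 31 days: +31 → Aug 1, 1749 (46 left).
Aug has 31 days: +31 → Sep 1, 1749 (15 left).
+15 → Sep 16, 1749.

September 16, 1749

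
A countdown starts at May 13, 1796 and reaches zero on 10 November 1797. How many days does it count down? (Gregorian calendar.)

May 13, 1796 → May 13, 1797: 365 days.
May 13, 1797 → Jun 13, 1797: 31 days (May has 31).
Jun 13, 1797 → Jul 13, 1797: 30 days (June has 30).
Jul 13, 1797 → Aug 13, 1797: 31 days (July has 31).
Aug 13, 1797 → Sep 13, 1797: 31 days (August has 31).
Sep 13, 1797 → Oct 13, 1797: 30 days (September has 30).
Oct 13, 1797 → Nov 10, 1797: 28 days.
Total: 546 days.

546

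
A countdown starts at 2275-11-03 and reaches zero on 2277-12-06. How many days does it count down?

Nov 3, 2275 → Nov 3, 2276: 366 days (Feb 29, 2276 is in that span).
Nov 3, 2276 → Dec 3, 2276: 30 days (November has 30).
Dec 3, 2276 → Jan 3, 2277: 31 days (December has 31).
Jan 3, 2277 → Feb 3, 2277: 31 days (January has 31).
Feb 3, 2277 → Mar 3, 2277: 28 days (February has 28).
Mar 3, 2277 → Apr 3, 2277: 31 days (March has 31).
Apr 3, 2277 → May 3, 2277: 30 days (April has 30).
May 3, 2277 → Jun 3, 2277: 31 days (May has 31).
Jun 3, 2277 → Jul 3, 2277: 30 days (June has 30).
Jul 3, 2277 → Aug 3, 2277: 31 days (July has 31).
Aug 3, 2277 → Sep 3, 2277: 31 days (August has 31).
Sep 3, 2277 → Oct 3, 2277: 30 days (September has 30).
Oct 3, 2277 → Nov 3, 2277: 31 days (October has 31).
Nov 3, 2277 → Dec 3, 2277: 30 days (November has 30).
Dec 3, 2277 → Dec 6, 2277: 3 days.
Total: 764 days.

764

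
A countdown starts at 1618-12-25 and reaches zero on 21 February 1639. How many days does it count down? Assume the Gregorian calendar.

Dec 25, 1618 → Dec 25, 1619: 365 days.
Dec 25, 1619 → Dec 25, 1620: 366 days (Feb 29, 1620 is in that span).
Dec 25, 1620 → Dec 25, 1621: 365 days.
Dec 25, 1621 → Dec 25, 1622: 365 days.
Dec 25, 1622 → Dec 25, 1623: 365 days.
Dec 25, 1623 → Dec 25, 1624: 366 days (Feb 29, 1624 is in that span).
Dec 25, 1624 → Dec 25, 1625: 365 days.
Dec 25, 1625 → Dec 25, 1626: 365 days.
Dec 25, 1626 → Dec 25, 1627: 365 days.
Dec 25, 1627 → Dec 25, 1628: 366 days (Feb 29, 1628 is in that span).
Dec 25, 1628 → Dec 25, 1629: 365 days.
Dec 25, 1629 → Dec 25, 1630: 365 days.
Dec 25, 1630 → Dec 25, 1631: 365 days.
Dec 25, 1631 → Dec 25, 1632: 366 days (Feb 29, 1632 is in that span).
Dec 25, 1632 → Dec 25, 1633: 365 days.
Dec 25, 1633 → Dec 25, 1634: 365 days.
Dec 25, 1634 → Dec 25, 1635: 365 days.
Dec 25, 1635 → Dec 25, 1636: 366 days (Feb 29, 1636 is in that span).
Dec 25, 1636 → Dec 25, 1637: 365 days.
Dec 25, 1637 → Dec 25, 1638: 365 days.
Dec 25, 1638 → Jan 25, 1639: 31 days (December has 31).
Jan 25, 1639 → Feb 21, 1639: 27 days.
Total: 7363 days.

7363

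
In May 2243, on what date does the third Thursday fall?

May 1, 2243 is a Monday.
The first Thursday is therefore May 4 (3 days later).
The third Thursday is 4 + 2×7 = May 18.

May 18, 2243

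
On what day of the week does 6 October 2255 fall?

Saturday

Doomsday rule: the anchor day for the 2200s is Friday. For year 55: 55÷12 = 4 r 7, and 7÷4 = 1, so 4+7+1 = 12.
Friday + 12 ≡ Wednesday — that's 2255's doomsday.
In October the doomsday date is Oct 10.
Oct 6 is 4 days before Oct 10; 4 mod 7 = 4, so Wednesday − 4 = Saturday.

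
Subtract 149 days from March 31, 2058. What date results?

November 2, 2057

−31 → Feb 28, 2058 (end of Feb, 28 days; 118 left).
−28 → Jan 31, 2058 (end of Jan, 31 days; 90 left).
−31 → Dec 31, 2057 (end of Dec, 31 days; 59 left).
−31 → Nov 30, 2057 (end of Nov, 30 days; 28 left).
−28 → Nov 2, 2057.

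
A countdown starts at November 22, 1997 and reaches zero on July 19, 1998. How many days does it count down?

239

Nov 22, 1997 → Dec 22, 1997: 30 days (November has 30).
Dec 22, 1997 → Jan 22, 1998: 31 days (December has 31).
Jan 22, 1998 → Feb 22, 1998: 31 days (January has 31).
Feb 22, 1998 → Mar 22, 1998: 28 days (February has 28).
Mar 22, 1998 → Apr 22, 1998: 31 days (March has 31).
Apr 22, 1998 → May 22, 1998: 30 days (April has 30).
May 22, 1998 → Jun 22, 1998: 31 days (May has 31).
Jun 22, 1998 → Jul 19, 1998: 27 days.
Total: 239 days.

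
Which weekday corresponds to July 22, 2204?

Sunday

Doomsday rule: the anchor day for the 2200s is Friday. For year 04: 4÷12 = 0 r 4, and 4÷4 = 1, so 0+4+1 = 5.
Friday + 5 ≡ Wednesday — that's 2204's doomsday.
In July the doomsday date is Jul 11.
Jul 22 is 11 days after Jul 11; 11 mod 7 = 4, so Wednesday + 4 = Sunday.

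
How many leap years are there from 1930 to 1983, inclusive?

Multiples of 4 in [1930,1983]: 13.
Of those, multiples of 100: 0 (not leap unless ÷400).
Multiples of 400: 0.
Leap years = 13 − 0 + 0 = 13.

13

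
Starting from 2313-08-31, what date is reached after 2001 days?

+365 (one year) → Aug 31, 2314 (1636 left).
+365 (one year) → Aug 31, 2315 (1271 left).
+366 (one year; includes Feb 29, 2316) → Aug 31, 2316 (905 left).
+365 (one year) → Aug 31, 2317 (540 left).
+365 (one year) → Aug 31, 2318 (175 left).
Aug has 31 days: +1 → Sep 1, 2318 (174 left).
Sep has 30 days: +30 → Oct 1, 2318 (144 left).
Oct has 31 days: +31 → Nov 1, 2318 (113 left).
Nov has 30 days: +30 → Dec 1, 2318 (83 left).
Dec has 31 days: +31 → Jan 1, 2319 (52 left).
Jan has 31 days: +31 → Feb 1, 2319 (21 left).
+21 → Feb 22, 2319.

February 22, 2319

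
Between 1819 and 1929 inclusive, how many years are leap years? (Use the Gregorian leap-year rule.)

27

Multiples of 4 in [1819,1929]: 28.
Of those, multiples of 100: 1 (not leap unless ÷400).
Multiples of 400: 0.
Leap years = 28 − 1 + 0 = 27.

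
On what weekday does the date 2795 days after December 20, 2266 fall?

Dec 20, 2266 is a Thursday.
2795 mod 7 = 2, so 2795 days after a Thursday is Thursday + 2 = Saturday.

Saturday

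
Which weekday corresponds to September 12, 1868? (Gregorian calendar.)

Saturday

Doomsday rule: the anchor day for the 1800s is Friday. For year 68: 68÷12 = 5 r 8, and 8÷4 = 2, so 5+8+2 = 15.
Friday + 15 ≡ Saturday — that's 1868's doomsday.
In September the doomsday date is Sep 5.
Sep 12 is 7 days after Sep 5; 7 mod 7 = 0, so Saturday + 0 = Saturday.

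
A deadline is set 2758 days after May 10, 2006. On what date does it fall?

November 27, 2013

+365 (one year) → May 10, 2007 (2393 left).
+366 (one year; includes Feb 29, 2008) → May 10, 2008 (2027 left).
+365 (one year) → May 10, 2009 (1662 left).
+365 (one year) → May 10, 2010 (1297 left).
+365 (one year) → May 10, 2011 (932 left).
+366 (one year; includes Feb 29, 2012) → May 10, 2012 (566 left).
+365 (one year) → May 10, 2013 (201 left).
May has 31 days: +22 → Jun 1, 2013 (179 left).
Jun has 30 days: +30 → Jul 1, 2013 (149 left).
Jul has 31 days: +31 → Aug 1, 2013 (118 left).
Aug has 31 days: +31 → Sep 1, 2013 (87 left).
Sep has 30 days: +30 → Oct 1, 2013 (57 left).
Oct has 31 days: +31 → Nov 1, 2013 (26 left).
+26 → Nov 27, 2013.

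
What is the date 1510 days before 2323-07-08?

May 20, 2319

−365 (one year) → Jul 8, 2322 (1145 left).
−365 (one year) → Jul 8, 2321 (780 left).
−365 (one year) → Jul 8, 2320 (415 left).
−366 (one year; includes Feb 29, 2320) → Jul 8, 2319 (49 left).
−8 → Jun 30, 2319 (end of Jun, 30 days; 41 left).
−30 → May 31, 2319 (end of May, 31 days; 11 left).
−11 → May 20, 2319.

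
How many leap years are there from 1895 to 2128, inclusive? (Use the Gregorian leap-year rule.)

57

Multiples of 4 in [1895,2128]: 59.
Of those, multiples of 100: 3 (not leap unless ÷400).
Multiples of 400: 1.
Leap years = 59 − 3 + 1 = 57.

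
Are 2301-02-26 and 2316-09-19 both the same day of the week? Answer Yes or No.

Yes

From Feb 26, 2301 to Sep 19, 2316 is 5684 days.
5684 mod 7 = 0, so they are the same weekday.
(Feb 26, 2301 is a Tuesday; Sep 19, 2316 is a Tuesday.)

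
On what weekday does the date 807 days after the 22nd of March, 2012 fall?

Mar 22, 2012 is a Thursday.
807 mod 7 = 2, so 807 days after a Thursday is Thursday + 2 = Saturday.

Saturday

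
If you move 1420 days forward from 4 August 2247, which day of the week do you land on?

Tuesday

First find the weekday of Aug 4, 2247. Doomsday rule: the anchor day for the 2200s is Friday. For year 47: 47÷12 = 3 r 11, and 11÷4 = 2, so 3+11+2 = 16.
Friday + 16 ≡ Sunday — that's 2247's doomsday.
In August the doomsday date is Aug 8.
Aug 4 is 4 days before Aug 8; 4 mod 7 = 4, so Sunday − 4 = Wednesday.
1420 mod 7 = 6, so 1420 days after a Wednesday is Wednesday + 6 = Tuesday.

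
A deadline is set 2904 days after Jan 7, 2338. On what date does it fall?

+365 (one year) → Jan 7, 2339 (2539 left).
+365 (one year) → Jan 7, 2340 (2174 left).
+366 (one year; includes Feb 29, 2340) → Jan 7, 2341 (1808 left).
+365 (one year) → Jan 7, 2342 (1443 left).
+365 (one year) → Jan 7, 2343 (1078 left).
+365 (one year) → Jan 7, 2344 (713 left).
+366 (one year; includes Feb 29, 2344) → Jan 7, 2345 (347 left).
Jan has 31 days: +25 → Feb 1, 2345 (322 left).
Feb has 28 days: +28 → Mar 1, 2345 (294 left).
Mar has 31 days: +31 → Apr 1, 2345 (263 left).
Apr has 30 days: +30 → May 1, 2345 (233 left).
May has 31 days: +31 → Jun 1, 2345 (202 left).
Jun has 30 days: +30 → Jul 1, 2345 (172 left).
Jul has 31 days: +31 → Aug 1, 2345 (141 left).
Aug has 31 days: +31 → Sep 1, 2345 (110 left).
Sep has 30 days: +30 → Oct 1, 2345 (80 left).
Oct has 31 days: +31 → Nov 1, 2345 (49 left).
Nov has 30 days: +30 → Dec 1, 2345 (19 left).
+19 → Dec 20, 2345.

December 20, 2345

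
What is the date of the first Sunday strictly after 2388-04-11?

Apr 11, 2388 is a Monday.
From Monday to the next Sunday is 6 days.
Apr 11, 2388 + 6 = Apr 17, 2388.

April 17, 2388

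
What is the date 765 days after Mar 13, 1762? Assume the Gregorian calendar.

+365 (one year) → Mar 13, 1763 (400 left).
Mar has 31 days: +19 → Apr 1, 1763 (381 left).
Apr has 30 days: +30 → May 1, 1763 (351 left).
May has 31 days: +31 → Jun 1, 1763 (320 left).
Jun has 30 days: +30 → Jul 1, 1763 (290 left).
Jul has 31 days: +31 → Aug 1, 1763 (259 left).
Aug has 31 days: +31 → Sep 1, 1763 (228 left).
Sep has 30 days: +30 → Oct 1, 1763 (198 left).
Oct has 31 days: +31 → Nov 1, 1763 (167 left).
Nov has 30 days: +30 → Dec 1, 1763 (137 left).
Dec has 31 days: +31 → Jan 1, 1764 (106 left).
Jan has 31 days: +31 → Feb 1, 1764 (75 left).
Feb has 29 days: +29 → Mar 1, 1764 (46 left).
Mar has 31 days: +31 → Apr 1, 1764 (15 left).
+15 → Apr 16, 1764.

April 16, 1764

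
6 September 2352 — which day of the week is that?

Saturday

Doomsday rule: the anchor day for the 2300s is Wednesday. For year 52: 52÷12 = 4 r 4, and 4÷4 = 1, so 4+4+1 = 9.
Wednesday + 9 ≡ Friday — that's 2352's doomsday.
In September the doomsday date is Sep 5.
Sep 6 is 1 day after Sep 5; 1 mod 7 = 1, so Friday + 1 = Saturday.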